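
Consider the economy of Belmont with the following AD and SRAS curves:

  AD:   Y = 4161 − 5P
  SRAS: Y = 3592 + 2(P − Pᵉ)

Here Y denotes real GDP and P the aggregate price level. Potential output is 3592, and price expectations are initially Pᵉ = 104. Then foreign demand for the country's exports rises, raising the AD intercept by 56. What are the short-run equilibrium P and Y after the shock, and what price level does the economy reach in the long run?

Short run: P = 119, Y = 3622. Long run: P = 125.

AD shifts right: new AD is Y = 4217 − 5P. With Pᵉ = 104, SRAS is Y = 3384 + 2P.
Short run: 4217 − 5P = 3384 + 2P gives 833 = 7P, so P = 119 and Y = 4217 − 5·119 = 3622.
Y = 3622 is above potential 3592; expectations adjust and SRAS shifts left until Y = 3592.
Long run: on the new AD curve, 3592 = 4217 − 5P gives P = 125.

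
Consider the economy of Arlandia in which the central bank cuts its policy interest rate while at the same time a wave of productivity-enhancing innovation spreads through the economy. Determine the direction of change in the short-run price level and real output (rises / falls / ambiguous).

The first event is a positive demand shock: AD shifts right, which by itself pushes P up and Y up.
The second is a favourable supply shock: SRAS shifts right, which by itself pushes P down and Y up.
The two shocks push P in opposite directions, so the effect on P is ambiguous. Both shocks push Y up, so Y rises.

Price level: ambiguous; output: rises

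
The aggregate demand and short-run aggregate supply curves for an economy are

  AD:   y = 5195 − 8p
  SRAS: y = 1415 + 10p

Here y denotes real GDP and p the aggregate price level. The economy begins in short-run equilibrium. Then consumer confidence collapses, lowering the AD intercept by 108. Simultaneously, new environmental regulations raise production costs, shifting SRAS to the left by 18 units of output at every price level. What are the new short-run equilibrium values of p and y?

p = 205, y = 3447

After both shocks: AD is y = 5087 − 8p and SRAS is y = 1397 + 10p.
Setting them equal: 3690 = 18p, so p = 205.
y = 5087 − 8·205 = 3447.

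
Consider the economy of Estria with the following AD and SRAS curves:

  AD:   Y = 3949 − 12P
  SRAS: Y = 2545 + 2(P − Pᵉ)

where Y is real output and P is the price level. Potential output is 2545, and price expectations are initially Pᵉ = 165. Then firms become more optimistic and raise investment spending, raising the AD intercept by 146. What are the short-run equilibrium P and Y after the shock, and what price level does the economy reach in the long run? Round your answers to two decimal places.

Short run: P = 134.29, Y = 2483.57. Long run: P = 129.17.

AD shifts right: new AD is Y = 4095 − 12P. With Pᵉ = 165, SRAS is Y = 2215 + 2P.
Short run: 4095 − 12P = 2215 + 2P gives 1880 = 14P, so P = 134.29 and Y = 4095 − 12P = 2483.57.
Y = 2483.57 is below potential 2545; expectations adjust and SRAS shifts right until Y = 2545.
Long run: on the new AD curve, 2545 = 4095 − 12P gives P = 129.17.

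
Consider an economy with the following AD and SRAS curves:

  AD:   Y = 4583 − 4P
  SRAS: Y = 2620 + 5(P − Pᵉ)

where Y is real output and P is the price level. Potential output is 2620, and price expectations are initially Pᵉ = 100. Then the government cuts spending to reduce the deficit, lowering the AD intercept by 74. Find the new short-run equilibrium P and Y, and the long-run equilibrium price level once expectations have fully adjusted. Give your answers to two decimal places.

AD shifts left: new AD is Y = 4509 − 4P. With Pᵉ = 100, SRAS is Y = 2120 + 5P.
Short run: 4509 − 4P = 2120 + 5P gives 2389 = 9P, so P = 265.44 and Y = 4509 − 4P = 3447.22.
Y = 3447.22 is above potential 2620; expectations adjust and SRAS shifts left until Y = 2620.
Long run: on the new AD curve, 2620 = 4509 − 4P gives P = 472.25.

Short run: P = 265.44, Y = 3447.22. Long run: P = 472.25.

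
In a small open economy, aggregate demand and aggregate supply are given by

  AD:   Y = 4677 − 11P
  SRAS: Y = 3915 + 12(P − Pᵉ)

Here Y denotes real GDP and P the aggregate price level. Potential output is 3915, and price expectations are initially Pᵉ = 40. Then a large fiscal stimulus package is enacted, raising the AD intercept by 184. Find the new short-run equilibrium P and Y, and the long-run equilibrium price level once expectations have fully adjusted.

AD shifts right: new AD is Y = 4861 − 11P. With Pᵉ = 40, SRAS is Y = 3435 + 12P.
Short run: 4861 − 11P = 3435 + 12P gives 1426 = 23P, so P = 62 and Y = 4861 − 11·62 = 4179.
Y = 4179 is above potential 3915; expectations adjust and SRAS shifts left until Y = 3915.
Long run: on the new AD curve, 3915 = 4861 − 11P gives P = 86.

Short run: P = 62, Y = 4179. Long run: P = 86.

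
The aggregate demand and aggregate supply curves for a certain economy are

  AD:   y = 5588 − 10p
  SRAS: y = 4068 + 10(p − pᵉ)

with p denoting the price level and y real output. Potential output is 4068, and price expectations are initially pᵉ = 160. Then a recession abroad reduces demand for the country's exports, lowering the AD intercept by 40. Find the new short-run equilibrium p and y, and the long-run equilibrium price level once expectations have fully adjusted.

AD shifts left: new AD is y = 5548 − 10p. With pᵉ = 160, SRAS is y = 2468 + 10p.
Short run: 5548 − 10p = 2468 + 10p gives 3080 = 20p, so p = 154 and y = 5548 − 10·154 = 4008.
y = 4008 is below potential 4068; expectations adjust and SRAS shifts right until y = 4068.
Long run: on the new AD curve, 4068 = 5548 − 10p gives p = 148.

Short run: p = 154, y = 4008. Long run: p = 148.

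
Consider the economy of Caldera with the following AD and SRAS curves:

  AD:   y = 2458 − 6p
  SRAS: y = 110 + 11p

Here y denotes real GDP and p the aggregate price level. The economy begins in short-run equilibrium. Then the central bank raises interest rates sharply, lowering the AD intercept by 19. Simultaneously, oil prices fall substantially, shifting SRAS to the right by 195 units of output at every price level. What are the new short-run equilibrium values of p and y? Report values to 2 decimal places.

After both shocks: AD is y = 2439 − 6p and SRAS is y = 305 + 11p.
Setting them equal: 2134 = 17p, so p = 125.53.
Substituting into AD, y = 1685.82.

p = 125.53, y = 1685.82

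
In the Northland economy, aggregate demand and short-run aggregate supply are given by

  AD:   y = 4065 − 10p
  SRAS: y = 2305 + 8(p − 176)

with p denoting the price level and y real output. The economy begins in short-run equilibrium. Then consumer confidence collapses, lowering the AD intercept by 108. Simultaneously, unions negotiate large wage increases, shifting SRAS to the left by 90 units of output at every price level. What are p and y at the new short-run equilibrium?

p = 175, y = 2207

After both shocks: AD is y = 3957 − 10p and SRAS is y = 807 + 8p.
Setting them equal: 3150 = 18p, so p = 175.
y = 3957 − 10·175 = 2207.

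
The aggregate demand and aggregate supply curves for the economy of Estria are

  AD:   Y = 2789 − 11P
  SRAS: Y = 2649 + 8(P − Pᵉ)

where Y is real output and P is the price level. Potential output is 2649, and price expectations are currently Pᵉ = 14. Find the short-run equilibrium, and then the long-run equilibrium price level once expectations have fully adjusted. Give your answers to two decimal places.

Short run: P = 13.26, Y = 2643.11. Long run: P = 12.73.

Short run: with Pᵉ = 14, SRAS is Y = 2537 + 8P. Setting AD = SRAS gives 252 = 19P, so P = 13.26 and Y = 2789 − 11P = 2643.11.
Output 2643.11 is below potential 2649, so over time expected prices fall and SRAS shifts right until Y returns to 2649.
Long run: Y = 2649 on the AD curve gives 2649 = 2789 − 11P, so P = 12.73.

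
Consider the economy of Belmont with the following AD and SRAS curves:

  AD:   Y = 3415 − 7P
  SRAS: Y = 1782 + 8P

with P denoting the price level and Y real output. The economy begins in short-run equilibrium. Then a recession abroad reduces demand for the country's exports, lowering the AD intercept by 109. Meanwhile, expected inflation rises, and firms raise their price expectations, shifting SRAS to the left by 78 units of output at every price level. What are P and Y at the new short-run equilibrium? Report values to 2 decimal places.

P = 106.80, Y = 2558.40

After both shocks: AD is Y = 3306 − 7P and SRAS is Y = 1704 + 8P.
Setting them equal: 1602 = 15P, so P = 106.80.
Substituting into AD, Y = 2558.40.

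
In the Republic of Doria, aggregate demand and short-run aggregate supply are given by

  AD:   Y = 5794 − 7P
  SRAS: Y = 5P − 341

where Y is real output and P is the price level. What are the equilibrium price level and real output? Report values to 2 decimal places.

Set AD = SRAS: 5794 − 7P = 5P − 341, so 6135 = 12P and P = 511.25.
Substituting into AD, Y = 5794 − 7P = 2215.25.

P = 511.25, Y = 2215.25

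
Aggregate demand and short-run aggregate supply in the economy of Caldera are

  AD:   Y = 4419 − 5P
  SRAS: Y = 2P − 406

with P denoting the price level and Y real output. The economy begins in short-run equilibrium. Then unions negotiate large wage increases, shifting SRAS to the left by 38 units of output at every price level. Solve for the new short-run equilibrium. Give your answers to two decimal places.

This is a negative supply shock: SRAS shifts left.
New SRAS: Y = 2P − 444.
Set AD = SRAS: 4419 − 5P = 2P − 444, so 4863 = 7P and P = 694.71.
Substituting into AD, Y = 945.43.

P = 694.71, Y = 945.43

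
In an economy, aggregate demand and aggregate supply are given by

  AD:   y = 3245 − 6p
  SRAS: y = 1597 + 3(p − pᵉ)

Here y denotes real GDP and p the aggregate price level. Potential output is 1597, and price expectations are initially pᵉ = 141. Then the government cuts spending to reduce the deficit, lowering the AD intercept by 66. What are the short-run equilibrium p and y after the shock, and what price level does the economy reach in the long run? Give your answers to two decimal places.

AD shifts left: new AD is y = 3179 − 6p. With pᵉ = 141, SRAS is y = 1174 + 3p.
Short run: 3179 − 6p = 1174 + 3p gives 2005 = 9p, so p = 222.78 and y = 3179 − 6p = 1842.33.
y = 1842.33 is above potential 1597; expectations adjust and SRAS shifts left until y = 1597.
Long run: on the new AD curve, 1597 = 3179 − 6p gives p = 263.67.

Short run: p = 222.78, y = 1842.33. Long run: p = 263.67.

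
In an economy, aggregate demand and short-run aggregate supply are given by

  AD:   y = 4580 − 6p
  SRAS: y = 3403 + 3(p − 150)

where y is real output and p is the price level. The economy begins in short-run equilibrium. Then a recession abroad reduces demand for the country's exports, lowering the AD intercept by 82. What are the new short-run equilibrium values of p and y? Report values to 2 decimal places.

p = 171.67, y = 3468.00

This is a negative demand shock: AD shifts left.
New AD: y = 4498 − 6p.
SRAS can be written y = 2953 + 3p.
Set AD = SRAS: 4498 − 6p = 2953 + 3p, so 1545 = 9p and p = 171.67.
Substituting into AD, y = 3468.00.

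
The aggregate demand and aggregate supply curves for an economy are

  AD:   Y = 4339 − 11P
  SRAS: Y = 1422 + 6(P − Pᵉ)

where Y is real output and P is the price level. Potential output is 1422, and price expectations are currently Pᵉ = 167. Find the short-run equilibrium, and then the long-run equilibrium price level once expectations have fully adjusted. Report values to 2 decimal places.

Short run: P = 230.53, Y = 1803.18. Long run: P = 265.18.

Short run: with Pᵉ = 167, SRAS is Y = 420 + 6P. Setting AD = SRAS gives 3919 = 17P, so P = 230.53 and Y = 4339 − 11P = 1803.18.
Output 1803.18 is above potential 1422, so over time expected prices rise and SRAS shifts left until Y returns to 1422.
Long run: Y = 1422 on the AD curve gives 1422 = 4339 − 11P, so P = 265.18.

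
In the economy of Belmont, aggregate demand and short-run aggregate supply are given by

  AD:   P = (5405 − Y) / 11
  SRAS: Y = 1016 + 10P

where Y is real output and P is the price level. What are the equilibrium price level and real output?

P = 209, Y = 3106

Rearrange AD to Y = 5405 − 11P.
Set AD = SRAS: 5405 − 11P = 1016 + 10P, so 4389 = 21P and P = 209.
Then Y = 5405 − 11·209 = 3106.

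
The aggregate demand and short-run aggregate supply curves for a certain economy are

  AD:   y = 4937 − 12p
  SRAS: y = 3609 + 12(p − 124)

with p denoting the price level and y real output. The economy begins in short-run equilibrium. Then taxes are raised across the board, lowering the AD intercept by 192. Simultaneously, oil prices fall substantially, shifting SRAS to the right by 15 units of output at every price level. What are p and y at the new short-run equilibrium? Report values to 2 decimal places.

p = 108.71, y = 3440.50

After both shocks: AD is y = 4745 − 12p and SRAS is y = 2136 + 12p.
Setting them equal: 2609 = 24p, so p = 108.71.
Substituting into AD, y = 3440.50.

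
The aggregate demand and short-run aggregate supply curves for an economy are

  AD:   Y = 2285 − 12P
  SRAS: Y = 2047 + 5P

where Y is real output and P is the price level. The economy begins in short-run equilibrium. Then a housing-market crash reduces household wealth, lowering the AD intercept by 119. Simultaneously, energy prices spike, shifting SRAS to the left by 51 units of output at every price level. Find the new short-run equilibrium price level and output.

After both shocks: AD is Y = 2166 − 12P and SRAS is Y = 1996 + 5P.
Setting them equal: 170 = 17P, so P = 10.
Y = 2166 − 12·10 = 2046.

P = 10, Y = 2046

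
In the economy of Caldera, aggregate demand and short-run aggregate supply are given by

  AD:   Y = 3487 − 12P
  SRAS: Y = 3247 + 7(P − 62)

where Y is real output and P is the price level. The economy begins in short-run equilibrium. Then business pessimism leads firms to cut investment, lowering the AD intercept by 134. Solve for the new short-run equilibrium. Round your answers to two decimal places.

P = 28.42, Y = 3011.95

This is a negative demand shock: AD shifts left.
New AD: Y = 3353 − 12P.
SRAS can be written Y = 2813 + 7P.
Set AD = SRAS: 3353 − 12P = 2813 + 7P, so 540 = 19P and P = 28.42.
Substituting into AD, Y = 3011.95.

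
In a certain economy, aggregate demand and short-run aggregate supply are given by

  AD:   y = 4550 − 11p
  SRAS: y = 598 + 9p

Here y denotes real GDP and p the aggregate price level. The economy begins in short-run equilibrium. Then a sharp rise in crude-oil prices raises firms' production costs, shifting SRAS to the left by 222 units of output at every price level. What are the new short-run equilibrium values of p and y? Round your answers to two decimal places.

This is a negative supply shock: SRAS shifts left.
New SRAS: y = 376 + 9p.
Set AD = SRAS: 4550 − 11p = 376 + 9p, so 4174 = 20p and p = 208.70.
Substituting into AD, y = 2254.30.

p = 208.70, y = 2254.30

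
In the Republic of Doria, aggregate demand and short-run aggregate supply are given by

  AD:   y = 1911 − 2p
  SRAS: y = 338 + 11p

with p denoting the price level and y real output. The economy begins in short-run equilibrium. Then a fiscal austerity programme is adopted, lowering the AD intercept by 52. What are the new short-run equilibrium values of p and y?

This is a negative demand shock: AD shifts left.
New AD: y = 1859 − 2p.
Set AD = SRAS: 1859 − 2p = 338 + 11p, so 1521 = 13p and p = 117.
y = 1859 − 2·117 = 1625.

p = 117, y = 1625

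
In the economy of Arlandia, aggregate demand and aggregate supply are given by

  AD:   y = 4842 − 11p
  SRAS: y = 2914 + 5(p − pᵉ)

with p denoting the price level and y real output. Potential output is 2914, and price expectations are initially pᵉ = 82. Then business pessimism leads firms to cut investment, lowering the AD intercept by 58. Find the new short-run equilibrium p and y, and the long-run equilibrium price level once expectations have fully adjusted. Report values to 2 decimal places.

Short run: p = 142.50, y = 3216.50. Long run: p = 170.00.

AD shifts left: new AD is y = 4784 − 11p. With pᵉ = 82, SRAS is y = 2504 + 5p.
Short run: 4784 − 11p = 2504 + 5p gives 2280 = 16p, so p = 142.50 and y = 4784 − 11p = 3216.50.
y = 3216.50 is above potential 2914; expectations adjust and SRAS shifts left until y = 2914.
Long run: on the new AD curve, 2914 = 4784 − 11p gives p = 170.00.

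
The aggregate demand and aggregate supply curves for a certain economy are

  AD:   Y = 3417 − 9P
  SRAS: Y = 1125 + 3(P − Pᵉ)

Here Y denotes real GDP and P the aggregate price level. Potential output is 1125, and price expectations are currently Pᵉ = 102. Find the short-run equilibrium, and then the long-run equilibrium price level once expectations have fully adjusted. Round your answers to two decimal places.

Short run: with Pᵉ = 102, SRAS is Y = 819 + 3P. Setting AD = SRAS gives 2598 = 12P, so P = 216.50 and Y = 3417 − 9P = 1468.50.
Output 1468.50 is above potential 1125, so over time expected prices rise and SRAS shifts left until Y returns to 1125.
Long run: Y = 1125 on the AD curve gives 1125 = 3417 − 9P, so P = 254.67.

Short run: P = 216.50, Y = 1468.50. Long run: P = 254.67.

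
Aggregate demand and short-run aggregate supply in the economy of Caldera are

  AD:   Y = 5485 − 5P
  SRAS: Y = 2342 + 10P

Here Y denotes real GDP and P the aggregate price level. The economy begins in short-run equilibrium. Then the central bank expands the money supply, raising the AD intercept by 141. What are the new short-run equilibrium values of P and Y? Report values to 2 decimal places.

This is a positive demand shock: AD shifts right.
New AD: Y = 5626 − 5P.
Set AD = SRAS: 5626 − 5P = 2342 + 10P, so 3284 = 15P and P = 218.93.
Substituting into AD, Y = 4531.33.

P = 218.93, Y = 4531.33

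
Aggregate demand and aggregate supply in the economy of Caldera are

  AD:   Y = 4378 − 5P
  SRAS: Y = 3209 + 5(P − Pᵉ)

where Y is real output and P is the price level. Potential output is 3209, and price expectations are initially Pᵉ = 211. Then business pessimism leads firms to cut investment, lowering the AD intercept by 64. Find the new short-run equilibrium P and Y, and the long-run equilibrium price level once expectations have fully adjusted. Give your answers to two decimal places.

AD shifts left: new AD is Y = 4314 − 5P. With Pᵉ = 211, SRAS is Y = 2154 + 5P.
Short run: 4314 − 5P = 2154 + 5P gives 2160 = 10P, so P = 216.00 and Y = 4314 − 5P = 3234.00.
Y = 3234.00 is above potential 3209; expectations adjust and SRAS shifts left until Y = 3209.
Long run: on the new AD curve, 3209 = 4314 − 5P gives P = 221.00.

Short run: P = 216.00, Y = 3234.00. Long run: P = 221.00.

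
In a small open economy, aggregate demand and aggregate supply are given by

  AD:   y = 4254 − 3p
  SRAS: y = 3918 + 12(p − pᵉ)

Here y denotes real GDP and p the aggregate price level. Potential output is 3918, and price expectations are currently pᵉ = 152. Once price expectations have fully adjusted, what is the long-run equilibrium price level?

Short run: with pᵉ = 152, SRAS is y = 2094 + 12p. Setting AD = SRAS gives 2160 = 15p, so p = 144 and y = 4254 − 3·144 = 3822.
Output 3822 is below potential 3918, so over time expected prices fall and SRAS shifts right until y returns to 3918.
Long run: y = 3918 on the AD curve gives 3918 = 4254 − 3p, so p = 112.

Long-run p = 112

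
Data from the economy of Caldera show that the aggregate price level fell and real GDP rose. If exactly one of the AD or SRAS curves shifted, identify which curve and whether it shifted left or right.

P fell and Y rose. An AD shift moves P and Y in the same direction; an SRAS shift moves them in opposite directions.
Here P and Y moved in opposite directions, so the SRAS curve shifted.
Since Y rose, SRAS shifted right.

SRAS shifted right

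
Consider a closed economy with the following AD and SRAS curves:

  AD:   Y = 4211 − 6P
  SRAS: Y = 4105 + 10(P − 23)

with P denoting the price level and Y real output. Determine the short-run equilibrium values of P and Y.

P = 21, Y = 4085

Write SRAS as Y = 4105 + 10P − 230 = 3875 + 10P.
Set AD = SRAS: 4211 − 6P = 3875 + 10P, so 336 = 16P and P = 21.
Then Y = 4211 − 6·21 = 4085.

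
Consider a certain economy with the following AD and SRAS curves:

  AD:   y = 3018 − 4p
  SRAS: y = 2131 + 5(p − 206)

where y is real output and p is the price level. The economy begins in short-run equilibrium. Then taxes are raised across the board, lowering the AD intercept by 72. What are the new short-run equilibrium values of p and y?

p = 205, y = 2126

This is a negative demand shock: AD shifts left.
New AD: y = 2946 − 4p.
SRAS can be written y = 1101 + 5p.
Set AD = SRAS: 2946 − 4p = 1101 + 5p, so 1845 = 9p and p = 205.
y = 2946 − 4·205 = 2126.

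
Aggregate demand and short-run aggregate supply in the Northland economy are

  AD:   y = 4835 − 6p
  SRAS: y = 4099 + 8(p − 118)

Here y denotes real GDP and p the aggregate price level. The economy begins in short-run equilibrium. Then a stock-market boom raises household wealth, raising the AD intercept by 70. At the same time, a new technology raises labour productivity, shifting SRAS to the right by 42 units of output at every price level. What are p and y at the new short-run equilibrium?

After both shocks: AD is y = 4905 − 6p and SRAS is y = 3197 + 8p.
Setting them equal: 1708 = 14p, so p = 122.
y = 4905 − 6·122 = 4173.

p = 122, y = 4173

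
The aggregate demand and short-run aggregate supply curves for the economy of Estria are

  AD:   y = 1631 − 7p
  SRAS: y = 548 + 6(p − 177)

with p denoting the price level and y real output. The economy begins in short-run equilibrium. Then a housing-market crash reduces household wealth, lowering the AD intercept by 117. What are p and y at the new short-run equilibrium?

This is a negative demand shock: AD shifts left.
New AD: y = 1514 − 7p.
SRAS can be written y = 6p − 514.
Set AD = SRAS: 1514 − 7p = 6p − 514, so 2028 = 13p and p = 156.
y = 1514 − 7·156 = 422.

p = 156, y = 422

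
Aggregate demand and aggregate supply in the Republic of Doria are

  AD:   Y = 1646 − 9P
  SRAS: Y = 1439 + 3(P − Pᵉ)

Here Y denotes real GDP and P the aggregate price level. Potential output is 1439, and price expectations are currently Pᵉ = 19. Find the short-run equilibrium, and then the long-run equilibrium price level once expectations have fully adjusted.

Short run: P = 22, Y = 1448. Long run: P = 23.

Short run: with Pᵉ = 19, SRAS is Y = 1382 + 3P. Setting AD = SRAS gives 264 = 12P, so P = 22 and Y = 1646 − 9·22 = 1448.
Output 1448 is above potential 1439, so over time expected prices rise and SRAS shifts left until Y returns to 1439.
Long run: Y = 1439 on the AD curve gives 1439 = 1646 − 9P, so P = 23.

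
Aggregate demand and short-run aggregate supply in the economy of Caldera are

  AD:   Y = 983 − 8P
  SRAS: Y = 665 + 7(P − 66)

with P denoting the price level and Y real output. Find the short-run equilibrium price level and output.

Write SRAS as Y = 665 + 7P − 462 = 203 + 7P.
Set AD = SRAS: 983 − 8P = 203 + 7P, so 780 = 15P and P = 52.
Then Y = 983 − 8·52 = 567.

P = 52, Y = 567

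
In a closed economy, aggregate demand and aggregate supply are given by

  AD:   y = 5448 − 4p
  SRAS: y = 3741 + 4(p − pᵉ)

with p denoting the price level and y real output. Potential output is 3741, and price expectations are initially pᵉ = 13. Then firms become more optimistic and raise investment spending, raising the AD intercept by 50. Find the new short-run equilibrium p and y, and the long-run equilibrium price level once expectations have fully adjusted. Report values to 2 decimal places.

Short run: p = 226.13, y = 4593.50. Long run: p = 439.25.

AD shifts right: new AD is y = 5498 − 4p. With pᵉ = 13, SRAS is y = 3689 + 4p.
Short run: 5498 − 4p = 3689 + 4p gives 1809 = 8p, so p = 226.13 and y = 5498 − 4p = 4593.50.
y = 4593.50 is above potential 3741; expectations adjust and SRAS shifts left until y = 3741.
Long run: on the new AD curve, 3741 = 5498 − 4p gives p = 439.25.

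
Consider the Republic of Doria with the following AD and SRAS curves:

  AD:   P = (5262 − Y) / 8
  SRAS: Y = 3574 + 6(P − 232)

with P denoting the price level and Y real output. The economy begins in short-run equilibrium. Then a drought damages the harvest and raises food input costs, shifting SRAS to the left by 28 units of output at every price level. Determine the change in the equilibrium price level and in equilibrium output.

This is a negative supply shock: SRAS shifts left.
New SRAS: Y = 2154 + 6P.
Set AD = SRAS: 5262 − 8P = 2154 + 6P, so 3108 = 14P and P = 222.
Y = 5262 − 8·222 = 3486.
Initially P = 220, Y = 3502, so ΔP = +2 and ΔY = -16.

ΔP = +2, ΔY = -16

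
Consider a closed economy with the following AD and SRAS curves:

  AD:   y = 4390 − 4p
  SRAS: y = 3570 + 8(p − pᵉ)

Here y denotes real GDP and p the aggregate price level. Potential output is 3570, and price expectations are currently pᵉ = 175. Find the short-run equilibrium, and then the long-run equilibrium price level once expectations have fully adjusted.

Short run: with pᵉ = 175, SRAS is y = 2170 + 8p. Setting AD = SRAS gives 2220 = 12p, so p = 185 and y = 4390 − 4·185 = 3650.
Output 3650 is above potential 3570, so over time expected prices rise and SRAS shifts left until y returns to 3570.
Long run: y = 3570 on the AD curve gives 3570 = 4390 − 4p, so p = 205.

Short run: p = 185, y = 3650. Long run: p = 205.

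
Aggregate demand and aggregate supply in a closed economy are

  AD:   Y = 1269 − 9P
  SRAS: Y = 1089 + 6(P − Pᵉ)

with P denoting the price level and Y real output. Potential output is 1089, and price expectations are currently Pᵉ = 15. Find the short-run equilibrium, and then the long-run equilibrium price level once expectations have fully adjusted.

Short run: P = 18, Y = 1107. Long run: P = 20.

Short run: with Pᵉ = 15, SRAS is Y = 999 + 6P. Setting AD = SRAS gives 270 = 15P, so P = 18 and Y = 1269 − 9·18 = 1107.
Output 1107 is above potential 1089, so over time expected prices rise and SRAS shifts left until Y returns to 1089.
Long run: Y = 1089 on the AD curve gives 1089 = 1269 − 9P, so P = 20.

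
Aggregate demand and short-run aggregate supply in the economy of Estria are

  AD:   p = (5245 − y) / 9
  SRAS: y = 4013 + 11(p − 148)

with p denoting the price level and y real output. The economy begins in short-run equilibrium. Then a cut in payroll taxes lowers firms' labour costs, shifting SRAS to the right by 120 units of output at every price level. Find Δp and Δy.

Δp = -6, Δy = +54

This is a positive supply shock: SRAS shifts right.
New SRAS: y = 2505 + 11p.
Set AD = SRAS: 5245 − 9p = 2505 + 11p, so 2740 = 20p and p = 137.
y = 5245 − 9·137 = 4012.
Initially p = 143, y = 3958, so Δp = -6 and Δy = +54.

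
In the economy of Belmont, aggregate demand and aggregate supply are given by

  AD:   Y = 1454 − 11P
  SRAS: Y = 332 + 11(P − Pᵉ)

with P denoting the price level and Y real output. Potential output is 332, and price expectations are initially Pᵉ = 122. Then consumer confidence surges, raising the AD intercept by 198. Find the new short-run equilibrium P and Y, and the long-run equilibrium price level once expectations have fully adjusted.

Short run: P = 121, Y = 321. Long run: P = 120.

AD shifts right: new AD is Y = 1652 − 11P. With Pᵉ = 122, SRAS is Y = 11P − 1010.
Short run: 1652 − 11P = 11P − 1010 gives 2662 = 22P, so P = 121 and Y = 1652 − 11·121 = 321.
Y = 321 is below potential 332; expectations adjust and SRAS shifts right until Y = 332.
Long run: on the new AD curve, 332 = 1652 − 11P gives P = 120.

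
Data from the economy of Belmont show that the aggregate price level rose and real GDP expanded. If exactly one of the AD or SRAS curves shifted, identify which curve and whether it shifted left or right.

P rose and Y rose. An AD shift moves P and Y in the same direction; an SRAS shift moves them in opposite directions.
Here P and Y moved in the same direction, so the AD curve shifted.
Since Y rose, AD shifted right.

AD shifted right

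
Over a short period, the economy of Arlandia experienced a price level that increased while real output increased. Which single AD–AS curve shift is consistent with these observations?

P rose and Y rose. An AD shift moves P and Y in the same direction; an SRAS shift moves them in opposite directions.
Here P and Y moved in the same direction, so the AD curve shifted.
Since Y rose, AD shifted right.

AD shifted right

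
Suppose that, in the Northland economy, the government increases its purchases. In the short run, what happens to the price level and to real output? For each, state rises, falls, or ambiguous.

This is a positive demand shock: AD shifts right.
Moving along the upward-sloping SRAS curve, P rises and Y rises.

Price level: rises; output: rises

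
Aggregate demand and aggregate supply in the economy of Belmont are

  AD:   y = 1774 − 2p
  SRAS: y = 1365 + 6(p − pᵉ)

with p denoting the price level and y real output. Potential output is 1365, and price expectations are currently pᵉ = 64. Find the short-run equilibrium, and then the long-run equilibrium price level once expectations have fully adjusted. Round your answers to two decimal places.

Short run: with pᵉ = 64, SRAS is y = 981 + 6p. Setting AD = SRAS gives 793 = 8p, so p = 99.13 and y = 1774 − 2p = 1575.75.
Output 1575.75 is above potential 1365, so over time expected prices rise and SRAS shifts left until y returns to 1365.
Long run: y = 1365 on the AD curve gives 1365 = 1774 − 2p, so p = 204.50.

Short run: p = 99.13, y = 1575.75. Long run: p = 204.50.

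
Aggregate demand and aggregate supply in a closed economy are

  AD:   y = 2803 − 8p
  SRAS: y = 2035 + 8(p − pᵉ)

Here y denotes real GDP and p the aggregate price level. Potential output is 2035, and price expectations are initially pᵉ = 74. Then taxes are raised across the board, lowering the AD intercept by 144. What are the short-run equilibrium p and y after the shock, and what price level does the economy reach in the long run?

AD shifts left: new AD is y = 2659 − 8p. With pᵉ = 74, SRAS is y = 1443 + 8p.
Short run: 2659 − 8p = 1443 + 8p gives 1216 = 16p, so p = 76 and y = 2659 − 8·76 = 2051.
y = 2051 is above potential 2035; expectations adjust and SRAS shifts left until y = 2035.
Long run: on the new AD curve, 2035 = 2659 − 8p gives p = 78.

Short run: p = 76, y = 2051. Long run: p = 78.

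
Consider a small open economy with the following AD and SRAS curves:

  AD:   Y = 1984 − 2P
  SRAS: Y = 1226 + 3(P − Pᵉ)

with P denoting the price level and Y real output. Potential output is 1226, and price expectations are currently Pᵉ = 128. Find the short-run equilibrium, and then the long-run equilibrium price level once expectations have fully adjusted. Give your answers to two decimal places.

Short run: with Pᵉ = 128, SRAS is Y = 842 + 3P. Setting AD = SRAS gives 1142 = 5P, so P = 228.40 and Y = 1984 − 2P = 1527.20.
Output 1527.20 is above potential 1226, so over time expected prices rise and SRAS shifts left until Y returns to 1226.
Long run: Y = 1226 on the AD curve gives 1226 = 1984 − 2P, so P = 379.00.

Short run: P = 228.40, Y = 1527.20. Long run: P = 379.00.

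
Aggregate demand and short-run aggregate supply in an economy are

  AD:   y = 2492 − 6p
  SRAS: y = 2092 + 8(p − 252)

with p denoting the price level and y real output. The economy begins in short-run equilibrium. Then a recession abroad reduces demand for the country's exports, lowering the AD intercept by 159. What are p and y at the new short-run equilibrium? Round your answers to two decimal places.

p = 161.21, y = 1365.71

This is a negative demand shock: AD shifts left.
New AD: y = 2333 − 6p.
SRAS can be written y = 76 + 8p.
Set AD = SRAS: 2333 − 6p = 76 + 8p, so 2257 = 14p and p = 161.21.
Substituting into AD, y = 1365.71.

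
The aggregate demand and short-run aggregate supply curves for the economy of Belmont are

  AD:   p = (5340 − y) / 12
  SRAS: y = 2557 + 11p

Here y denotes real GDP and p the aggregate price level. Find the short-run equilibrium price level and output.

p = 121, y = 3888

Rearrange AD to y = 5340 − 12p.
Set AD = SRAS: 5340 − 12p = 2557 + 11p, so 2783 = 23p and p = 121.
Then y = 5340 − 12·121 = 3888.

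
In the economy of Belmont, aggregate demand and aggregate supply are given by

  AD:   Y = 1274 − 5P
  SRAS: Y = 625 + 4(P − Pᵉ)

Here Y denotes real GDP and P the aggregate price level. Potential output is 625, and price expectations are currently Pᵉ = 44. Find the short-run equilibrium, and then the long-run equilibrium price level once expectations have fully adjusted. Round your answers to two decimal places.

Short run: with Pᵉ = 44, SRAS is Y = 449 + 4P. Setting AD = SRAS gives 825 = 9P, so P = 91.67 and Y = 1274 − 5P = 815.67.
Output 815.67 is above potential 625, so over time expected prices rise and SRAS shifts left until Y returns to 625.
Long run: Y = 625 on the AD curve gives 625 = 1274 − 5P, so P = 129.80.

Short run: P = 91.67, Y = 815.67. Long run: P = 129.80.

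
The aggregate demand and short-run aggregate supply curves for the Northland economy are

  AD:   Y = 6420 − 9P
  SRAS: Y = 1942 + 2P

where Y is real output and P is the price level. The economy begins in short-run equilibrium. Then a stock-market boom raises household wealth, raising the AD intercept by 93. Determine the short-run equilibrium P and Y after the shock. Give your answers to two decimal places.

P = 415.55, Y = 2773.09

This is a positive demand shock: AD shifts right.
New AD: Y = 6513 − 9P.
Set AD = SRAS: 6513 − 9P = 1942 + 2P, so 4571 = 11P and P = 415.55.
Substituting into AD, Y = 2773.09.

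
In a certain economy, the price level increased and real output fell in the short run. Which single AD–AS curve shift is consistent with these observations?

SRAS shifted left

P rose and Y fell. An AD shift moves P and Y in the same direction; an SRAS shift moves them in opposite directions.
Here P and Y moved in opposite directions, so the SRAS curve shifted.
Since Y fell, SRAS shifted left.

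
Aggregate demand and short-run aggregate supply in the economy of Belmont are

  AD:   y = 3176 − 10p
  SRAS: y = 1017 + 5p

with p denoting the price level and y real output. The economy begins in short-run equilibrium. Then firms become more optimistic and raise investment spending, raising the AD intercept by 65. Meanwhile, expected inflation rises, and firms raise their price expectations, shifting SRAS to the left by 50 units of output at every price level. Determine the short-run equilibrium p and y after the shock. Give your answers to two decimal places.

p = 151.60, y = 1725.00

After both shocks: AD is y = 3241 − 10p and SRAS is y = 967 + 5p.
Setting them equal: 2274 = 15p, so p = 151.60.
Substituting into AD, y = 1725.00.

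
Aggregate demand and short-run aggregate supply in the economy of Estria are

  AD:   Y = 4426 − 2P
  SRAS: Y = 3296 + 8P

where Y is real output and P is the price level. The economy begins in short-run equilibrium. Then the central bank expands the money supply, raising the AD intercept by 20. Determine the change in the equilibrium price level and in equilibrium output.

This is a positive demand shock: AD shifts right.
New AD: Y = 4446 − 2P.
Set AD = SRAS: 4446 − 2P = 3296 + 8P, so 1150 = 10P and P = 115.
Y = 4446 − 2·115 = 4216.
Initially P = 113, Y = 4200, so ΔP = +2 and ΔY = +16.

ΔP = +2, ΔY = +16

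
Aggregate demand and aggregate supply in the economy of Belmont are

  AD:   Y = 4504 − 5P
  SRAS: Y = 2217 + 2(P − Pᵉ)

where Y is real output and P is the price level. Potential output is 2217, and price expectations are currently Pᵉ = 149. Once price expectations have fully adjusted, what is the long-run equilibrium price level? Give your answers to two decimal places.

Long-run P = 457.40

Short run: with Pᵉ = 149, SRAS is Y = 1919 + 2P. Setting AD = SRAS gives 2585 = 7P, so P = 369.29 and Y = 4504 − 5P = 2657.57.
Output 2657.57 is above potential 2217, so over time expected prices rise and SRAS shifts left until Y returns to 2217.
Long run: Y = 2217 on the AD curve gives 2217 = 4504 − 5P, so P = 457.40.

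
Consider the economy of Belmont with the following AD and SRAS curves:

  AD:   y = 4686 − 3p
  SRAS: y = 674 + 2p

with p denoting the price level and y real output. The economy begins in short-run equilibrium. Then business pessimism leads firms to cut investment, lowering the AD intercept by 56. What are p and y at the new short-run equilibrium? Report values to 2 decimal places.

p = 791.20, y = 2256.40

This is a negative demand shock: AD shifts left.
New AD: y = 4630 − 3p.
Set AD = SRAS: 4630 − 3p = 674 + 2p, so 3956 = 5p and p = 791.20.
Substituting into AD, y = 2256.40.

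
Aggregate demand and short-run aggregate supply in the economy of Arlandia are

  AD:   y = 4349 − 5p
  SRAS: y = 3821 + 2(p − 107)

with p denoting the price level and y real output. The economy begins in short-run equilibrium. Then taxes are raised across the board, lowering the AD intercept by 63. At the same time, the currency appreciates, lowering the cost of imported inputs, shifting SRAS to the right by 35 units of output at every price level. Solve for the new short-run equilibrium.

p = 92, y = 3826

After both shocks: AD is y = 4286 − 5p and SRAS is y = 3642 + 2p.
Setting them equal: 644 = 7p, so p = 92.
y = 4286 − 5·92 = 3826.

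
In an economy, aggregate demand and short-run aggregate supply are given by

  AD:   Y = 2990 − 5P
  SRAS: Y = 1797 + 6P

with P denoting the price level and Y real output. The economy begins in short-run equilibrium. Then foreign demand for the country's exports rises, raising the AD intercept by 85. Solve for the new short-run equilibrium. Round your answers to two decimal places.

This is a positive demand shock: AD shifts right.
New AD: Y = 3075 − 5P.
Set AD = SRAS: 3075 − 5P = 1797 + 6P, so 1278 = 11P and P = 116.18.
Substituting into AD, Y = 2494.09.

P = 116.18, Y = 2494.09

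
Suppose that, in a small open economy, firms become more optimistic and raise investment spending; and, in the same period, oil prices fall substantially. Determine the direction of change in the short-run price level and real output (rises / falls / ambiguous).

Price level: ambiguous; output: rises

The first event is a positive demand shock: AD shifts right, which by itself pushes P up and Y up.
The second is a favourable supply shock: SRAS shifts right, which by itself pushes P down and Y up.
The two shocks push P in opposite directions, so the effect on P is ambiguous. Both shocks push Y up, so Y rises.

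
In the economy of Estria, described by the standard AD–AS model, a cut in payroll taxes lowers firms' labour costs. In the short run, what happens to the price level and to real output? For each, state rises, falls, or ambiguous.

Price level: falls; output: rises

This is a favourable supply shock: SRAS shifts right.
Moving along the downward-sloping AD curve, P falls and Y rises.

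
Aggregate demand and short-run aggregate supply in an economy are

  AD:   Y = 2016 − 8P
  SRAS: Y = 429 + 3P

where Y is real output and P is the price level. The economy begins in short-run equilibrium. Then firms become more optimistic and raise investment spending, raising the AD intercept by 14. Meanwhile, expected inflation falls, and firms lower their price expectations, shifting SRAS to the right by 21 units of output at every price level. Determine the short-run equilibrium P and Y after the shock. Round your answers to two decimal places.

P = 143.64, Y = 880.91

After both shocks: AD is Y = 2030 − 8P and SRAS is Y = 450 + 3P.
Setting them equal: 1580 = 11P, so P = 143.64.
Substituting into AD, Y = 880.91.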